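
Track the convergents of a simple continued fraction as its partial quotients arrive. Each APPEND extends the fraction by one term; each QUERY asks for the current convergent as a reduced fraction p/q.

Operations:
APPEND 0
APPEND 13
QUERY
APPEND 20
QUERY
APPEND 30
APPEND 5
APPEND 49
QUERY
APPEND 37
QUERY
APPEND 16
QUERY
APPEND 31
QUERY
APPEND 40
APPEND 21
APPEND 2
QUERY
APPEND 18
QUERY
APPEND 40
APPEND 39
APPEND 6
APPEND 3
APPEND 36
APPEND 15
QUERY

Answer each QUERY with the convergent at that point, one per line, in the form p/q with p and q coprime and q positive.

1/13
20/261
148826/1942167
5509587/71899655
88302218/1152336647
2742878345/35794335712
4727033505464/61687396571885
87395218133075/1140500373697309
1422225234638184264131/18559921769595340330126

APPEND 0: p_0 = 0·1 + 0 = 0, q_0 = 0·0 + 1 = 1 → 0/1
APPEND 13: p_1 = 13·0 + 1 = 1, q_1 = 13·1 + 0 = 13 → 1/13
APPEND 20: p_2 = 20·1 + 0 = 20, q_2 = 20·13 + 1 = 261 → 20/261
APPEND 30: p_3 = 30·20 + 1 = 601, q_3 = 30·261 + 13 = 7843 → 601/7843
APPEND 5: p_4 = 5·601 + 20 = 3025, q_4 = 5·7843 + 261 = 39476 → 3025/39476
APPEND 49: p_5 = 49·3025 + 601 = 148826, q_5 = 49·39476 + 7843 = 1942167 → 148826/1942167
APPEND 37: p_6 = 37·148826 + 3025 = 5509587, q_6 = 37·1942167 + 39476 = 71899655 → 5509587/71899655
APPEND 16: p_7 = 16·5509587 + 148826 = 88302218, q_7 = 16·71899655 + 1942167 = 1152336647 → 88302218/1152336647
APPEND 31: p_8 = 31·88302218 + 5509587 = 2742878345, q_8 = 31·1152336647 + 71899655 = 35794335712 → 2742878345/35794335712
APPEND 40: p_9 = 40·2742878345 + 88302218 = 109803436018, q_9 = 40·35794335712 + 1152336647 = 1432925765127 → 109803436018/1432925765127
APPEND 21: p_10 = 21·109803436018 + 2742878345 = 2308615034723, q_10 = 21·1432925765127 + 35794335712 = 30127235403379 → 2308615034723/30127235403379
APPEND 2: p_11 = 2·2308615034723 + 109803436018 = 4727033505464, q_11 = 2·30127235403379 + 1432925765127 = 61687396571885 → 4727033505464/61687396571885
APPEND 18: p_12 = 18·4727033505464 + 2308615034723 = 87395218133075, q_12 = 18·61687396571885 + 30127235403379 = 1140500373697309 → 87395218133075/1140500373697309
APPEND 40: p_13 = 40·87395218133075 + 4727033505464 = 3500535758828464, q_13 = 40·1140500373697309 + 61687396571885 = 45681702344464245 → 3500535758828464/45681702344464245
APPEND 39: p_14 = 39·3500535758828464 + 87395218133075 = 136608289812443171, q_14 = 39·45681702344464245 + 1140500373697309 = 1782726891807802864 → 136608289812443171/1782726891807802864
APPEND 6: p_15 = 6·136608289812443171 + 3500535758828464 = 823150274633487490, q_15 = 6·1782726891807802864 + 45681702344464245 = 10742043053191281429 → 823150274633487490/10742043053191281429
APPEND 3: p_16 = 3·823150274633487490 + 136608289812443171 = 2606059113712905641, q_16 = 3·10742043053191281429 + 1782726891807802864 = 34008856051381647151 → 2606059113712905641/34008856051381647151
APPEND 36: p_17 = 36·2606059113712905641 + 823150274633487490 = 94641278368298090566, q_17 = 36·34008856051381647151 + 10742043053191281429 = 1235060860902930578865 → 94641278368298090566/1235060860902930578865
APPEND 15: p_18 = 15·94641278368298090566 + 2606059113712905641 = 1422225234638184264131, q_18 = 15·1235060860902930578865 + 34008856051381647151 = 18559921769595340330126 → 1422225234638184264131/18559921769595340330126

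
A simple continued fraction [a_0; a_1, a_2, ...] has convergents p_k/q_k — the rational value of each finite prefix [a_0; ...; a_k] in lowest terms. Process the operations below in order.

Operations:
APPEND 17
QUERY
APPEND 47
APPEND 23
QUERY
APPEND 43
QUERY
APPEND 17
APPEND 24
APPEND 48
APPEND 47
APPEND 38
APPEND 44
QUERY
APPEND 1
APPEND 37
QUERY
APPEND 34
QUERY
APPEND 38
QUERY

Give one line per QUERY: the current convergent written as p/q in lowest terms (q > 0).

17/1
18417/1082
792731/46573
1227684840573751/72126567625250
47683778552058440/2801425223068787
1622504040870297357/95322222412864259
61702837331623358006/3625045876911910629

APPEND 17: p_0 = 17·1 + 0 = 17, q_0 = 17·0 + 1 = 1 → 17/1
APPEND 47: p_1 = 47·17 + 1 = 800, q_1 = 47·1 + 0 = 47 → 800/47
APPEND 23: p_2 = 23·800 + 17 = 18417, q_2 = 23·47 + 1 = 1082 → 18417/1082
APPEND 43: p_3 = 43·18417 + 800 = 792731, q_3 = 43·1082 + 47 = 46573 → 792731/46573
APPEND 17: p_4 = 17·792731 + 18417 = 13494844, q_4 = 17·46573 + 1082 = 792823 → 13494844/792823
APPEND 24: p_5 = 24·13494844 + 792731 = 324668987, q_5 = 24·792823 + 46573 = 19074325 → 324668987/19074325
APPEND 48: p_6 = 48·324668987 + 13494844 = 15597606220, q_6 = 48·19074325 + 792823 = 916360423 → 15597606220/916360423
APPEND 47: p_7 = 47·15597606220 + 324668987 = 733412161327, q_7 = 47·916360423 + 19074325 = 43088014206 → 733412161327/43088014206
APPEND 38: p_8 = 38·733412161327 + 15597606220 = 27885259736646, q_8 = 38·43088014206 + 916360423 = 1638260900251 → 27885259736646/1638260900251
APPEND 44: p_9 = 44·27885259736646 + 733412161327 = 1227684840573751, q_9 = 44·1638260900251 + 43088014206 = 72126567625250 → 1227684840573751/72126567625250
APPEND 1: p_10 = 1·1227684840573751 + 27885259736646 = 1255570100310397, q_10 = 1·72126567625250 + 1638260900251 = 73764828525501 → 1255570100310397/73764828525501
APPEND 37: p_11 = 37·1255570100310397 + 1227684840573751 = 47683778552058440, q_11 = 37·73764828525501 + 72126567625250 = 2801425223068787 → 47683778552058440/2801425223068787
APPEND 34: p_12 = 34·47683778552058440 + 1255570100310397 = 1622504040870297357, q_12 = 34·2801425223068787 + 73764828525501 = 95322222412864259 → 1622504040870297357/95322222412864259
APPEND 38: p_13 = 38·1622504040870297357 + 47683778552058440 = 61702837331623358006, q_13 = 38·95322222412864259 + 2801425223068787 = 3625045876911910629 → 61702837331623358006/3625045876911910629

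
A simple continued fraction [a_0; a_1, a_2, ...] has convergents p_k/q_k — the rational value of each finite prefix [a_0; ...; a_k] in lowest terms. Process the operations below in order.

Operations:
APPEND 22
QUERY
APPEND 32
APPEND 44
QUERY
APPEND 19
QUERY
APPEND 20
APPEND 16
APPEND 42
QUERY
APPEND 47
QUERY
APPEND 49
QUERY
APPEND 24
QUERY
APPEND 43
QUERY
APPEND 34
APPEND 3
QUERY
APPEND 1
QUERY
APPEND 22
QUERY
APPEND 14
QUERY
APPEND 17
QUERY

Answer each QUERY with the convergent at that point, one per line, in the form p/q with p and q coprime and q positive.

22/1
31042/1409
590503/26803
7993862772/362842363
375901598419/17062217368
18427172185303/836411493395
442628034045691/20090938058848
19051432636150016/864746748023859
1963625445625588721/89129187860634021
2611816783288734956/118550668231504075
59423594677977757753/2697243888953723671
834542142274977343498/37879965113583635469
14246640013352592597219/646656650819875526644

APPEND 22: p_0 = 22·1 + 0 = 22, q_0 = 22·0 + 1 = 1 → 22/1
APPEND 32: p_1 = 32·22 + 1 = 705, q_1 = 32·1 + 0 = 32 → 705/32
APPEND 44: p_2 = 44·705 + 22 = 31042, q_2 = 44·32 + 1 = 1409 → 31042/1409
APPEND 19: p_3 = 19·31042 + 705 = 590503, q_3 = 19·1409 + 32 = 26803 → 590503/26803
APPEND 20: p_4 = 20·590503 + 31042 = 11841102, q_4 = 20·26803 + 1409 = 537469 → 11841102/537469
APPEND 16: p_5 = 16·11841102 + 590503 = 190048135, q_5 = 16·537469 + 26803 = 8626307 → 190048135/8626307
APPEND 42: p_6 = 42·190048135 + 11841102 = 7993862772, q_6 = 42·8626307 + 537469 = 362842363 → 7993862772/362842363
APPEND 47: p_7 = 47·7993862772 + 190048135 = 375901598419, q_7 = 47·362842363 + 8626307 = 17062217368 → 375901598419/17062217368
APPEND 49: p_8 = 49·375901598419 + 7993862772 = 18427172185303, q_8 = 49·17062217368 + 362842363 = 836411493395 → 18427172185303/836411493395
APPEND 24: p_9 = 24·18427172185303 + 375901598419 = 442628034045691, q_9 = 24·836411493395 + 17062217368 = 20090938058848 → 442628034045691/20090938058848
APPEND 43: p_10 = 43·442628034045691 + 18427172185303 = 19051432636150016, q_10 = 43·20090938058848 + 836411493395 = 864746748023859 → 19051432636150016/864746748023859
APPEND 34: p_11 = 34·19051432636150016 + 442628034045691 = 648191337663146235, q_11 = 34·864746748023859 + 20090938058848 = 29421480370870054 → 648191337663146235/29421480370870054
APPEND 3: p_12 = 3·648191337663146235 + 19051432636150016 = 1963625445625588721, q_12 = 3·29421480370870054 + 864746748023859 = 89129187860634021 → 1963625445625588721/89129187860634021
APPEND 1: p_13 = 1·1963625445625588721 + 648191337663146235 = 2611816783288734956, q_13 = 1·89129187860634021 + 29421480370870054 = 118550668231504075 → 2611816783288734956/118550668231504075
APPEND 22: p_14 = 22·2611816783288734956 + 1963625445625588721 = 59423594677977757753, q_14 = 22·118550668231504075 + 89129187860634021 = 2697243888953723671 → 59423594677977757753/2697243888953723671
APPEND 14: p_15 = 14·59423594677977757753 + 2611816783288734956 = 834542142274977343498, q_15 = 14·2697243888953723671 + 118550668231504075 = 37879965113583635469 → 834542142274977343498/37879965113583635469
APPEND 17: p_16 = 17·834542142274977343498 + 59423594677977757753 = 14246640013352592597219, q_16 = 17·37879965113583635469 + 2697243888953723671 = 646656650819875526644 → 14246640013352592597219/646656650819875526644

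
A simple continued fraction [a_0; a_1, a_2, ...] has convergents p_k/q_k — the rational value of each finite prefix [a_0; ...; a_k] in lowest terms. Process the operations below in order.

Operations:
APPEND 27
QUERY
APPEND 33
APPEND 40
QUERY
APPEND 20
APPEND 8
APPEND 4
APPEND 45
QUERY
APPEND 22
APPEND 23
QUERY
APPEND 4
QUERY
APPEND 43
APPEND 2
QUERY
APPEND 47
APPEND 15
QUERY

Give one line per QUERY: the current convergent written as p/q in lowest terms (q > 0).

27/1
35707/1321
1074005743/39733430
545066906033/20165048369
2203919489362/81535207169
192831129386560/7133893120441
137568481421140345/5089421227380886

APPEND 27: p_0 = 27·1 + 0 = 27, q_0 = 27·0 + 1 = 1 → 27/1
APPEND 33: p_1 = 33·27 + 1 = 892, q_1 = 33·1 + 0 = 33 → 892/33
APPEND 40: p_2 = 40·892 + 27 = 35707, q_2 = 40·33 + 1 = 1321 → 35707/1321
APPEND 20: p_3 = 20·35707 + 892 = 715032, q_3 = 20·1321 + 33 = 26453 → 715032/26453
APPEND 8: p_4 = 8·715032 + 35707 = 5755963, q_4 = 8·26453 + 1321 = 212945 → 5755963/212945
APPEND 4: p_5 = 4·5755963 + 715032 = 23738884, q_5 = 4·212945 + 26453 = 878233 → 23738884/878233
APPEND 45: p_6 = 45·23738884 + 5755963 = 1074005743, q_6 = 45·878233 + 212945 = 39733430 → 1074005743/39733430
APPEND 22: p_7 = 22·1074005743 + 23738884 = 23651865230, q_7 = 22·39733430 + 878233 = 875013693 → 23651865230/875013693
APPEND 23: p_8 = 23·23651865230 + 1074005743 = 545066906033, q_8 = 23·875013693 + 39733430 = 20165048369 → 545066906033/20165048369
APPEND 4: p_9 = 4·545066906033 + 23651865230 = 2203919489362, q_9 = 4·20165048369 + 875013693 = 81535207169 → 2203919489362/81535207169
APPEND 43: p_10 = 43·2203919489362 + 545066906033 = 95313604948599, q_10 = 43·81535207169 + 20165048369 = 3526178956636 → 95313604948599/3526178956636
APPEND 2: p_11 = 2·95313604948599 + 2203919489362 = 192831129386560, q_11 = 2·3526178956636 + 81535207169 = 7133893120441 → 192831129386560/7133893120441
APPEND 47: p_12 = 47·192831129386560 + 95313604948599 = 9158376686116919, q_12 = 47·7133893120441 + 3526178956636 = 338819155617363 → 9158376686116919/338819155617363
APPEND 15: p_13 = 15·9158376686116919 + 192831129386560 = 137568481421140345, q_13 = 15·338819155617363 + 7133893120441 = 5089421227380886 → 137568481421140345/5089421227380886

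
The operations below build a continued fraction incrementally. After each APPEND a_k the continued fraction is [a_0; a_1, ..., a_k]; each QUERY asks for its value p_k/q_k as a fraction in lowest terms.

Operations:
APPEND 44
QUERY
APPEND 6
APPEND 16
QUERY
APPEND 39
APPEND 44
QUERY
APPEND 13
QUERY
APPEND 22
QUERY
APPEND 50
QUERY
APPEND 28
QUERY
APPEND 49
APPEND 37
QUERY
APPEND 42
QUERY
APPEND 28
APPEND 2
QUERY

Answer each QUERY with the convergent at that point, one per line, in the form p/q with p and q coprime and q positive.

APPEND 44: p_0 = 44·1 + 0 = 44, q_0 = 44·0 + 1 = 1 → 44/1
APPEND 6: p_1 = 6·44 + 1 = 265, q_1 = 6·1 + 0 = 6 → 265/6
APPEND 16: p_2 = 16·265 + 44 = 4284, q_2 = 16·6 + 1 = 97 → 4284/97
APPEND 39: p_3 = 39·4284 + 265 = 167341, q_3 = 39·97 + 6 = 3789 → 167341/3789
APPEND 44: p_4 = 44·167341 + 4284 = 7367288, q_4 = 44·3789 + 97 = 166813 → 7367288/166813
APPEND 13: p_5 = 13·7367288 + 167341 = 95942085, q_5 = 13·166813 + 3789 = 2172358 → 95942085/2172358
APPEND 22: p_6 = 22·95942085 + 7367288 = 2118093158, q_6 = 22·2172358 + 166813 = 47958689 → 2118093158/47958689
APPEND 50: p_7 = 50·2118093158 + 95942085 = 106000599985, q_7 = 50·47958689 + 2172358 = 2400106808 → 106000599985/2400106808
APPEND 28: p_8 = 28·106000599985 + 2118093158 = 2970134892738, q_8 = 28·2400106808 + 47958689 = 67250949313 → 2970134892738/67250949313
APPEND 49: p_9 = 49·2970134892738 + 106000599985 = 145642610344147, q_9 = 49·67250949313 + 2400106808 = 3297696623145 → 145642610344147/3297696623145
APPEND 37: p_10 = 37·145642610344147 + 2970134892738 = 5391746717626177, q_10 = 37·3297696623145 + 67250949313 = 122082026005678 → 5391746717626177/122082026005678
APPEND 42: p_11 = 42·5391746717626177 + 145642610344147 = 226599004750643581, q_11 = 42·122082026005678 + 3297696623145 = 5130742788861621 → 226599004750643581/5130742788861621
APPEND 28: p_12 = 28·226599004750643581 + 5391746717626177 = 6350163879735646445, q_12 = 28·5130742788861621 + 122082026005678 = 143782880114131066 → 6350163879735646445/143782880114131066
APPEND 2: p_13 = 2·6350163879735646445 + 226599004750643581 = 12926926764221936471, q_13 = 2·143782880114131066 + 5130742788861621 = 292696503017123753 → 12926926764221936471/292696503017123753

44/1
4284/97
7367288/166813
95942085/2172358
2118093158/47958689
106000599985/2400106808
2970134892738/67250949313
5391746717626177/122082026005678
226599004750643581/5130742788861621
12926926764221936471/292696503017123753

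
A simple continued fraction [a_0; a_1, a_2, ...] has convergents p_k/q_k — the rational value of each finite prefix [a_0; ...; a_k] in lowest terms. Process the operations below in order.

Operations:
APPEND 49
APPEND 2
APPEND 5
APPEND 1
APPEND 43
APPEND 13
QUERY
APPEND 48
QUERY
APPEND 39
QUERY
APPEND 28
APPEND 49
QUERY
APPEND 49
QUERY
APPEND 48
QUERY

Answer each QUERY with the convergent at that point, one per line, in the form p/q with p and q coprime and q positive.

367152/7423
17651489/356874
688775223/13925509
946553304140/19137210683
46400415260593/938113594593
2228166485812604/45048589751147

APPEND 49: p_0 = 49·1 + 0 = 49, q_0 = 49·0 + 1 = 1 → 49/1
APPEND 2: p_1 = 2·49 + 1 = 99, q_1 = 2·1 + 0 = 2 → 99/2
APPEND 5: p_2 = 5·99 + 49 = 544, q_2 = 5·2 + 1 = 11 → 544/11
APPEND 1: p_3 = 1·544 + 99 = 643, q_3 = 1·11 + 2 = 13 → 643/13
APPEND 43: p_4 = 43·643 + 544 = 28193, q_4 = 43·13 + 11 = 570 → 28193/570
APPEND 13: p_5 = 13·28193 + 643 = 367152, q_5 = 13·570 + 13 = 7423 → 367152/7423
APPEND 48: p_6 = 48·367152 + 28193 = 17651489, q_6 = 48·7423 + 570 = 356874 → 17651489/356874
APPEND 39: p_7 = 39·17651489 + 367152 = 688775223, q_7 = 39·356874 + 7423 = 13925509 → 688775223/13925509
APPEND 28: p_8 = 28·688775223 + 17651489 = 19303357733, q_8 = 28·13925509 + 356874 = 390271126 → 19303357733/390271126
APPEND 49: p_9 = 49·19303357733 + 688775223 = 946553304140, q_9 = 49·390271126 + 13925509 = 19137210683 → 946553304140/19137210683
APPEND 49: p_10 = 49·946553304140 + 19303357733 = 46400415260593, q_10 = 49·19137210683 + 390271126 = 938113594593 → 46400415260593/938113594593
APPEND 48: p_11 = 48·46400415260593 + 946553304140 = 2228166485812604, q_11 = 48·938113594593 + 19137210683 = 45048589751147 → 2228166485812604/45048589751147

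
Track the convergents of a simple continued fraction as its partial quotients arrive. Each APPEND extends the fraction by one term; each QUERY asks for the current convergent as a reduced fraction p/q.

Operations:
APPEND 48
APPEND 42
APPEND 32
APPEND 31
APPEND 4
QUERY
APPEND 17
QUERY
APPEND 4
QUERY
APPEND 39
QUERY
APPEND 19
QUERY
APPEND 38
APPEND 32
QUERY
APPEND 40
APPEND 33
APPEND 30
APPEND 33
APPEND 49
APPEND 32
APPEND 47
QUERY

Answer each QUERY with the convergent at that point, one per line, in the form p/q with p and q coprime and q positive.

APPEND 48: p_0 = 48·1 + 0 = 48, q_0 = 48·0 + 1 = 1 → 48/1
APPEND 42: p_1 = 42·48 + 1 = 2017, q_1 = 42·1 + 0 = 42 → 2017/42
APPEND 32: p_2 = 32·2017 + 48 = 64592, q_2 = 32·42 + 1 = 1345 → 64592/1345
APPEND 31: p_3 = 31·64592 + 2017 = 2004369, q_3 = 31·1345 + 42 = 41737 → 2004369/41737
APPEND 4: p_4 = 4·2004369 + 64592 = 8082068, q_4 = 4·41737 + 1345 = 168293 → 8082068/168293
APPEND 17: p_5 = 17·8082068 + 2004369 = 139399525, q_5 = 17·168293 + 41737 = 2902718 → 139399525/2902718
APPEND 4: p_6 = 4·139399525 + 8082068 = 565680168, q_6 = 4·2902718 + 168293 = 11779165 → 565680168/11779165
APPEND 39: p_7 = 39·565680168 + 139399525 = 22200926077, q_7 = 39·11779165 + 2902718 = 462290153 → 22200926077/462290153
APPEND 19: p_8 = 19·22200926077 + 565680168 = 422383275631, q_8 = 19·462290153 + 11779165 = 8795292072 → 422383275631/8795292072
APPEND 38: p_9 = 38·422383275631 + 22200926077 = 16072765400055, q_9 = 38·8795292072 + 462290153 = 334683388889 → 16072765400055/334683388889
APPEND 32: p_10 = 32·16072765400055 + 422383275631 = 514750876077391, q_10 = 32·334683388889 + 8795292072 = 10718663736520 → 514750876077391/10718663736520
APPEND 40: p_11 = 40·514750876077391 + 16072765400055 = 20606107808495695, q_11 = 40·10718663736520 + 334683388889 = 429081232849689 → 20606107808495695/429081232849689
APPEND 33: p_12 = 33·20606107808495695 + 514750876077391 = 680516308556435326, q_12 = 33·429081232849689 + 10718663736520 = 14170399347776257 → 680516308556435326/14170399347776257
APPEND 30: p_13 = 30·680516308556435326 + 20606107808495695 = 20436095364501555475, q_13 = 30·14170399347776257 + 429081232849689 = 425541061666137399 → 20436095364501555475/425541061666137399
APPEND 33: p_14 = 33·20436095364501555475 + 680516308556435326 = 675071663337107766001, q_14 = 33·425541061666137399 + 14170399347776257 = 14057025434330310424 → 675071663337107766001/14057025434330310424
APPEND 49: p_15 = 49·675071663337107766001 + 20436095364501555475 = 33098947598882782089524, q_15 = 49·14057025434330310424 + 425541061666137399 = 689219787343851348175 → 33098947598882782089524/689219787343851348175
APPEND 32: p_16 = 32·33098947598882782089524 + 675071663337107766001 = 1059841394827586134630769, q_16 = 32·689219787343851348175 + 14057025434330310424 = 22069090220437573452024 → 1059841394827586134630769/22069090220437573452024
APPEND 47: p_17 = 47·1059841394827586134630769 + 33098947598882782089524 = 49845644504495431109735667, q_17 = 47·22069090220437573452024 + 689219787343851348175 = 1037936460147909803593303 → 49845644504495431109735667/1037936460147909803593303

8082068/168293
139399525/2902718
565680168/11779165
22200926077/462290153
422383275631/8795292072
514750876077391/10718663736520
49845644504495431109735667/1037936460147909803593303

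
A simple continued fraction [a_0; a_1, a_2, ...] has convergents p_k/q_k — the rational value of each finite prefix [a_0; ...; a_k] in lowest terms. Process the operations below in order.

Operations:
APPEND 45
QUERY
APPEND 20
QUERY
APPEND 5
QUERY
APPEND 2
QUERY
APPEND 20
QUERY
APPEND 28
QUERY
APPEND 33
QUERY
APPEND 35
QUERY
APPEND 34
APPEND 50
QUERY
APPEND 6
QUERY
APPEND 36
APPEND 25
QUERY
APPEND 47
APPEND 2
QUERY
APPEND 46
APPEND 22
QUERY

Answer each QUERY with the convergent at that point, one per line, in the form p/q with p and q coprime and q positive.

45/1
901/20
4550/101
10001/222
204570/4541
5737961/127370
189557283/4207751
6640242866/147398655
11304530979216/250935499705
68053143690023/1510628760251
61598495739191123/1367349900478776
5856779530630796773/130007507687221202
5996664655912804793199/133112647022809244312

APPEND 45: p_0 = 45·1 + 0 = 45, q_0 = 45·0 + 1 = 1 → 45/1
APPEND 20: p_1 = 20·45 + 1 = 901, q_1 = 20·1 + 0 = 20 → 901/20
APPEND 5: p_2 = 5·901 + 45 = 4550, q_2 = 5·20 + 1 = 101 → 4550/101
APPEND 2: p_3 = 2·4550 + 901 = 10001, q_3 = 2·101 + 20 = 222 → 10001/222
APPEND 20: p_4 = 20·10001 + 4550 = 204570, q_4 = 20·222 + 101 = 4541 → 204570/4541
APPEND 28: p_5 = 28·204570 + 10001 = 5737961, q_5 = 28·4541 + 222 = 127370 → 5737961/127370
APPEND 33: p_6 = 33·5737961 + 204570 = 189557283, q_6 = 33·127370 + 4541 = 4207751 → 189557283/4207751
APPEND 35: p_7 = 35·189557283 + 5737961 = 6640242866, q_7 = 35·4207751 + 127370 = 147398655 → 6640242866/147398655
APPEND 34: p_8 = 34·6640242866 + 189557283 = 225957814727, q_8 = 34·147398655 + 4207751 = 5015762021 → 225957814727/5015762021
APPEND 50: p_9 = 50·225957814727 + 6640242866 = 11304530979216, q_9 = 50·5015762021 + 147398655 = 250935499705 → 11304530979216/250935499705
APPEND 6: p_10 = 6·11304530979216 + 225957814727 = 68053143690023, q_10 = 6·250935499705 + 5015762021 = 1510628760251 → 68053143690023/1510628760251
APPEND 36: p_11 = 36·68053143690023 + 11304530979216 = 2461217703820044, q_11 = 36·1510628760251 + 250935499705 = 54633570868741 → 2461217703820044/54633570868741
APPEND 25: p_12 = 25·2461217703820044 + 68053143690023 = 61598495739191123, q_12 = 25·54633570868741 + 1510628760251 = 1367349900478776 → 61598495739191123/1367349900478776
APPEND 47: p_13 = 47·61598495739191123 + 2461217703820044 = 2897590517445802825, q_13 = 47·1367349900478776 + 54633570868741 = 64320078893371213 → 2897590517445802825/64320078893371213
APPEND 2: p_14 = 2·2897590517445802825 + 61598495739191123 = 5856779530630796773, q_14 = 2·64320078893371213 + 1367349900478776 = 130007507687221202 → 5856779530630796773/130007507687221202
APPEND 46: p_15 = 46·5856779530630796773 + 2897590517445802825 = 272309448926462454383, q_15 = 46·130007507687221202 + 64320078893371213 = 6044665432505546505 → 272309448926462454383/6044665432505546505
APPEND 22: p_16 = 22·272309448926462454383 + 5856779530630796773 = 5996664655912804793199, q_16 = 22·6044665432505546505 + 130007507687221202 = 133112647022809244312 → 5996664655912804793199/133112647022809244312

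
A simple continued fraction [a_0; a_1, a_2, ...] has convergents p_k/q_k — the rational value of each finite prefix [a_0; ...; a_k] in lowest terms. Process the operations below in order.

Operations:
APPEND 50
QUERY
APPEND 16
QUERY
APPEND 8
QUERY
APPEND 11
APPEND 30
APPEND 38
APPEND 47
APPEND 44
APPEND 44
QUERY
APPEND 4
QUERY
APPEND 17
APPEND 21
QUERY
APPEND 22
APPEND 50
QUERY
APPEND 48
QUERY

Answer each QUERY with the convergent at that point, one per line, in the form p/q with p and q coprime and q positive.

50/1
801/16
6458/129
7492457783785/149663510394
30140026398279/602053729805
10947471064043367/218678168988464
12079159286839473467/241283892902152814
580041010004610235018/11586448163597998359

APPEND 50: p_0 = 50·1 + 0 = 50, q_0 = 50·0 + 1 = 1 → 50/1
APPEND 16: p_1 = 16·50 + 1 = 801, q_1 = 16·1 + 0 = 16 → 801/16
APPEND 8: p_2 = 8·801 + 50 = 6458, q_2 = 8·16 + 1 = 129 → 6458/129
APPEND 11: p_3 = 11·6458 + 801 = 71839, q_3 = 11·129 + 16 = 1435 → 71839/1435
APPEND 30: p_4 = 30·71839 + 6458 = 2161628, q_4 = 30·1435 + 129 = 43179 → 2161628/43179
APPEND 38: p_5 = 38·2161628 + 71839 = 82213703, q_5 = 38·43179 + 1435 = 1642237 → 82213703/1642237
APPEND 47: p_6 = 47·82213703 + 2161628 = 3866205669, q_6 = 47·1642237 + 43179 = 77228318 → 3866205669/77228318
APPEND 44: p_7 = 44·3866205669 + 82213703 = 170195263139, q_7 = 44·77228318 + 1642237 = 3399688229 → 170195263139/3399688229
APPEND 44: p_8 = 44·170195263139 + 3866205669 = 7492457783785, q_8 = 44·3399688229 + 77228318 = 149663510394 → 7492457783785/149663510394
APPEND 4: p_9 = 4·7492457783785 + 170195263139 = 30140026398279, q_9 = 4·149663510394 + 3399688229 = 602053729805 → 30140026398279/602053729805
APPEND 17: p_10 = 17·30140026398279 + 7492457783785 = 519872906554528, q_10 = 17·602053729805 + 149663510394 = 10384576917079 → 519872906554528/10384576917079
APPEND 21: p_11 = 21·519872906554528 + 30140026398279 = 10947471064043367, q_11 = 21·10384576917079 + 602053729805 = 218678168988464 → 10947471064043367/218678168988464
APPEND 22: p_12 = 22·10947471064043367 + 519872906554528 = 241364236315508602, q_12 = 22·218678168988464 + 10384576917079 = 4821304294663287 → 241364236315508602/4821304294663287
APPEND 50: p_13 = 50·241364236315508602 + 10947471064043367 = 12079159286839473467, q_13 = 50·4821304294663287 + 218678168988464 = 241283892902152814 → 12079159286839473467/241283892902152814
APPEND 48: p_14 = 48·12079159286839473467 + 241364236315508602 = 580041010004610235018, q_14 = 48·241283892902152814 + 4821304294663287 = 11586448163597998359 → 580041010004610235018/11586448163597998359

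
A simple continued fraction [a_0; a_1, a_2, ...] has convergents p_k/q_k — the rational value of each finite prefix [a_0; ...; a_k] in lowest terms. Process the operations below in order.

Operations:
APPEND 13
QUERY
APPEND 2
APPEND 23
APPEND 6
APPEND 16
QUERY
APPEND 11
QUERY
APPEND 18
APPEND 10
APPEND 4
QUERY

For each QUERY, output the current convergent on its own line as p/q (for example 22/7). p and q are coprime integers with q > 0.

13/1
61930/4591
685061/50785
510854392/37870701

APPEND 13: p_0 = 13·1 + 0 = 13, q_0 = 13·0 + 1 = 1 → 13/1
APPEND 2: p_1 = 2·13 + 1 = 27, q_1 = 2·1 + 0 = 2 → 27/2
APPEND 23: p_2 = 23·27 + 13 = 634, q_2 = 23·2 + 1 = 47 → 634/47
APPEND 6: p_3 = 6·634 + 27 = 3831, q_3 = 6·47 + 2 = 284 → 3831/284
APPEND 16: p_4 = 16·3831 + 634 = 61930, q_4 = 16·284 + 47 = 4591 → 61930/4591
APPEND 11: p_5 = 11·61930 + 3831 = 685061, q_5 = 11·4591 + 284 = 50785 → 685061/50785
APPEND 18: p_6 = 18·685061 + 61930 = 12393028, q_6 = 18·50785 + 4591 = 918721 → 12393028/918721
APPEND 10: p_7 = 10·12393028 + 685061 = 124615341, q_7 = 10·918721 + 50785 = 9237995 → 124615341/9237995
APPEND 4: p_8 = 4·124615341 + 12393028 = 510854392, q_8 = 4·9237995 + 918721 = 37870701 → 510854392/37870701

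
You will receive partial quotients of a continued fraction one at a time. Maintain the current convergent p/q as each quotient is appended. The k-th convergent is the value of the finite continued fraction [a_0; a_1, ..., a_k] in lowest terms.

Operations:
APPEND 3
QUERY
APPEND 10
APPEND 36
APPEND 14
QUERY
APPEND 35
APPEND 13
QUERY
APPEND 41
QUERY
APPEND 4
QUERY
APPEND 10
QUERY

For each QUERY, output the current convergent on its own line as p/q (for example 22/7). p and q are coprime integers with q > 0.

APPEND 3: p_0 = 3·1 + 0 = 3, q_0 = 3·0 + 1 = 1 → 3/1
APPEND 10: p_1 = 10·3 + 1 = 31, q_1 = 10·1 + 0 = 10 → 31/10
APPEND 36: p_2 = 36·31 + 3 = 1119, q_2 = 36·10 + 1 = 361 → 1119/361
APPEND 14: p_3 = 14·1119 + 31 = 15697, q_3 = 14·361 + 10 = 5064 → 15697/5064
APPEND 35: p_4 = 35·15697 + 1119 = 550514, q_4 = 35·5064 + 361 = 177601 → 550514/177601
APPEND 13: p_5 = 13·550514 + 15697 = 7172379, q_5 = 13·177601 + 5064 = 2313877 → 7172379/2313877
APPEND 41: p_6 = 41·7172379 + 550514 = 294618053, q_6 = 41·2313877 + 177601 = 95046558 → 294618053/95046558
APPEND 4: p_7 = 4·294618053 + 7172379 = 1185644591, q_7 = 4·95046558 + 2313877 = 382500109 → 1185644591/382500109
APPEND 10: p_8 = 10·1185644591 + 294618053 = 12151063963, q_8 = 10·382500109 + 95046558 = 3920047648 → 12151063963/3920047648

3/1
15697/5064
7172379/2313877
294618053/95046558
1185644591/382500109
12151063963/3920047648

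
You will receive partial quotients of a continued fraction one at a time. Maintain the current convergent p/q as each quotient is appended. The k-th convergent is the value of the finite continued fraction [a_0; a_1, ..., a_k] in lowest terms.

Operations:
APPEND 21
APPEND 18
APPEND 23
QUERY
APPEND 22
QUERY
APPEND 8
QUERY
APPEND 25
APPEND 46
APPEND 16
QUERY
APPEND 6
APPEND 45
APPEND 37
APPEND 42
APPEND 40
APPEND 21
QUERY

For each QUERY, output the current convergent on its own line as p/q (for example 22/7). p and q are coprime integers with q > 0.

APPEND 21: p_0 = 21·1 + 0 = 21, q_0 = 21·0 + 1 = 1 → 21/1
APPEND 18: p_1 = 18·21 + 1 = 379, q_1 = 18·1 + 0 = 18 → 379/18
APPEND 23: p_2 = 23·379 + 21 = 8738, q_2 = 23·18 + 1 = 415 → 8738/415
APPEND 22: p_3 = 22·8738 + 379 = 192615, q_3 = 22·415 + 18 = 9148 → 192615/9148
APPEND 8: p_4 = 8·192615 + 8738 = 1549658, q_4 = 8·9148 + 415 = 73599 → 1549658/73599
APPEND 25: p_5 = 25·1549658 + 192615 = 38934065, q_5 = 25·73599 + 9148 = 1849123 → 38934065/1849123
APPEND 46: p_6 = 46·38934065 + 1549658 = 1792516648, q_6 = 46·1849123 + 73599 = 85133257 → 1792516648/85133257
APPEND 16: p_7 = 16·1792516648 + 38934065 = 28719200433, q_7 = 16·85133257 + 1849123 = 1363981235 → 28719200433/1363981235
APPEND 6: p_8 = 6·28719200433 + 1792516648 = 174107719246, q_8 = 6·1363981235 + 85133257 = 8269020667 → 174107719246/8269020667
APPEND 45: p_9 = 45·174107719246 + 28719200433 = 7863566566503, q_9 = 45·8269020667 + 1363981235 = 373469911250 → 7863566566503/373469911250
APPEND 37: p_10 = 37·7863566566503 + 174107719246 = 291126070679857, q_10 = 37·373469911250 + 8269020667 = 13826655736917 → 291126070679857/13826655736917
APPEND 42: p_11 = 42·291126070679857 + 7863566566503 = 12235158535120497, q_11 = 42·13826655736917 + 373469911250 = 581093010861764 → 12235158535120497/581093010861764
APPEND 40: p_12 = 40·12235158535120497 + 291126070679857 = 489697467475499737, q_12 = 40·581093010861764 + 13826655736917 = 23257547090207477 → 489697467475499737/23257547090207477
APPEND 21: p_13 = 21·489697467475499737 + 12235158535120497 = 10295881975520614974, q_13 = 21·23257547090207477 + 581093010861764 = 488989581905218781 → 10295881975520614974/488989581905218781

8738/415
192615/9148
1549658/73599
28719200433/1363981235
10295881975520614974/488989581905218781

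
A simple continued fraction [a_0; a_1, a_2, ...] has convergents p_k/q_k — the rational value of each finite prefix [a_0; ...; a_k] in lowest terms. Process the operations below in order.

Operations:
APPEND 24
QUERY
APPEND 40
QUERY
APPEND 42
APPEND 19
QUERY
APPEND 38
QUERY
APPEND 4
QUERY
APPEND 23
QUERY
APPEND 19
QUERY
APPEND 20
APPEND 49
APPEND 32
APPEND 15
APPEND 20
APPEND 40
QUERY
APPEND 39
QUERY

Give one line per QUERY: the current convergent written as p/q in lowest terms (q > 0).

APPEND 24: p_0 = 24·1 + 0 = 24, q_0 = 24·0 + 1 = 1 → 24/1
APPEND 40: p_1 = 40·24 + 1 = 961, q_1 = 40·1 + 0 = 40 → 961/40
APPEND 42: p_2 = 42·961 + 24 = 40386, q_2 = 42·40 + 1 = 1681 → 40386/1681
APPEND 19: p_3 = 19·40386 + 961 = 768295, q_3 = 19·1681 + 40 = 31979 → 768295/31979
APPEND 38: p_4 = 38·768295 + 40386 = 29235596, q_4 = 38·31979 + 1681 = 1216883 → 29235596/1216883
APPEND 4: p_5 = 4·29235596 + 768295 = 117710679, q_5 = 4·1216883 + 31979 = 4899511 → 117710679/4899511
APPEND 23: p_6 = 23·117710679 + 29235596 = 2736581213, q_6 = 23·4899511 + 1216883 = 113905636 → 2736581213/113905636
APPEND 19: p_7 = 19·2736581213 + 117710679 = 52112753726, q_7 = 19·113905636 + 4899511 = 2169106595 → 52112753726/2169106595
APPEND 20: p_8 = 20·52112753726 + 2736581213 = 1044991655733, q_8 = 20·2169106595 + 113905636 = 43496037536 → 1044991655733/43496037536
APPEND 49: p_9 = 49·1044991655733 + 52112753726 = 51256703884643, q_9 = 49·43496037536 + 2169106595 = 2133474945859 → 51256703884643/2133474945859
APPEND 32: p_10 = 32·51256703884643 + 1044991655733 = 1641259515964309, q_10 = 32·2133474945859 + 43496037536 = 68314694305024 → 1641259515964309/68314694305024
APPEND 15: p_11 = 15·1641259515964309 + 51256703884643 = 24670149443349278, q_11 = 15·68314694305024 + 2133474945859 = 1026853889521219 → 24670149443349278/1026853889521219
APPEND 20: p_12 = 20·24670149443349278 + 1641259515964309 = 495044248382949869, q_12 = 20·1026853889521219 + 68314694305024 = 20605392484729404 → 495044248382949869/20605392484729404
APPEND 40: p_13 = 40·495044248382949869 + 24670149443349278 = 19826440084761344038, q_13 = 40·20605392484729404 + 1026853889521219 = 825242553278697379 → 19826440084761344038/825242553278697379
APPEND 39: p_14 = 39·19826440084761344038 + 495044248382949869 = 773726207554075367351, q_14 = 39·825242553278697379 + 20605392484729404 = 32205064970353927185 → 773726207554075367351/32205064970353927185

24/1
961/40
768295/31979
29235596/1216883
117710679/4899511
2736581213/113905636
52112753726/2169106595
19826440084761344038/825242553278697379
773726207554075367351/32205064970353927185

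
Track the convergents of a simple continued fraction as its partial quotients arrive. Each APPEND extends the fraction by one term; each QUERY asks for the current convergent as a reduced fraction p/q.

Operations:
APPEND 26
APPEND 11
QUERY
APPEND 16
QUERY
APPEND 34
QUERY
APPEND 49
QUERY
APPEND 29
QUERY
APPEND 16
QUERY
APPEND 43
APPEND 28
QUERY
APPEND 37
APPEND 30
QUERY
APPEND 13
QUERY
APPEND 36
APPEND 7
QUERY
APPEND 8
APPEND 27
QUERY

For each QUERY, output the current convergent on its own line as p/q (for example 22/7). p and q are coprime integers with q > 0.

APPEND 26: p_0 = 26·1 + 0 = 26, q_0 = 26·0 + 1 = 1 → 26/1
APPEND 11: p_1 = 11·26 + 1 = 287, q_1 = 11·1 + 0 = 11 → 287/11
APPEND 16: p_2 = 16·287 + 26 = 4618, q_2 = 16·11 + 1 = 177 → 4618/177
APPEND 34: p_3 = 34·4618 + 287 = 157299, q_3 = 34·177 + 11 = 6029 → 157299/6029
APPEND 49: p_4 = 49·157299 + 4618 = 7712269, q_4 = 49·6029 + 177 = 295598 → 7712269/295598
APPEND 29: p_5 = 29·7712269 + 157299 = 223813100, q_5 = 29·295598 + 6029 = 8578371 → 223813100/8578371
APPEND 16: p_6 = 16·223813100 + 7712269 = 3588721869, q_6 = 16·8578371 + 295598 = 137549534 → 3588721869/137549534
APPEND 43: p_7 = 43·3588721869 + 223813100 = 154538853467, q_7 = 43·137549534 + 8578371 = 5923208333 → 154538853467/5923208333
APPEND 28: p_8 = 28·154538853467 + 3588721869 = 4330676618945, q_8 = 28·5923208333 + 137549534 = 165987382858 → 4330676618945/165987382858
APPEND 37: p_9 = 37·4330676618945 + 154538853467 = 160389573754432, q_9 = 37·165987382858 + 5923208333 = 6147456374079 → 160389573754432/6147456374079
APPEND 30: p_10 = 30·160389573754432 + 4330676618945 = 4816017889251905, q_10 = 30·6147456374079 + 165987382858 = 184589678605228 → 4816017889251905/184589678605228
APPEND 13: p_11 = 13·4816017889251905 + 160389573754432 = 62768622134029197, q_11 = 13·184589678605228 + 6147456374079 = 2405813278242043 → 62768622134029197/2405813278242043
APPEND 36: p_12 = 36·62768622134029197 + 4816017889251905 = 2264486414714302997, q_12 = 36·2405813278242043 + 184589678605228 = 86793867695318776 → 2264486414714302997/86793867695318776
APPEND 7: p_13 = 7·2264486414714302997 + 62768622134029197 = 15914173525134150176, q_13 = 7·86793867695318776 + 2405813278242043 = 609962887145473475 → 15914173525134150176/609962887145473475
APPEND 8: p_14 = 8·15914173525134150176 + 2264486414714302997 = 129577874615787504405, q_14 = 8·609962887145473475 + 86793867695318776 = 4966496964859106576 → 129577874615787504405/4966496964859106576
APPEND 27: p_15 = 27·129577874615787504405 + 15914173525134150176 = 3514516788151396769111, q_15 = 27·4966496964859106576 + 609962887145473475 = 134705380938341351027 → 3514516788151396769111/134705380938341351027

287/11
4618/177
157299/6029
7712269/295598
223813100/8578371
3588721869/137549534
4330676618945/165987382858
4816017889251905/184589678605228
62768622134029197/2405813278242043
15914173525134150176/609962887145473475
3514516788151396769111/134705380938341351027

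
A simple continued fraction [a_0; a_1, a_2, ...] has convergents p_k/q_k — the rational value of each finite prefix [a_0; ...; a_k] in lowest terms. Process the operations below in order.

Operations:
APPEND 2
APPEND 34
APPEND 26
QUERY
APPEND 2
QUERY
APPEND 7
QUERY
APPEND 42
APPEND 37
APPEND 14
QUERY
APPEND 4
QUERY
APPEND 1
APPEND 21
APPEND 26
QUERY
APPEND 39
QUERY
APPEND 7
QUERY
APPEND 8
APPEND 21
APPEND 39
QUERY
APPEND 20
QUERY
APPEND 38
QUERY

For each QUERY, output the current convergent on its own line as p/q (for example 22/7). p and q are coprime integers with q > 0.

APPEND 2: p_0 = 2·1 + 0 = 2, q_0 = 2·0 + 1 = 1 → 2/1
APPEND 34: p_1 = 34·2 + 1 = 69, q_1 = 34·1 + 0 = 34 → 69/34
APPEND 26: p_2 = 26·69 + 2 = 1796, q_2 = 26·34 + 1 = 885 → 1796/885
APPEND 2: p_3 = 2·1796 + 69 = 3661, q_3 = 2·885 + 34 = 1804 → 3661/1804
APPEND 7: p_4 = 7·3661 + 1796 = 27423, q_4 = 7·1804 + 885 = 13513 → 27423/13513
APPEND 42: p_5 = 42·27423 + 3661 = 1155427, q_5 = 42·13513 + 1804 = 569350 → 1155427/569350
APPEND 37: p_6 = 37·1155427 + 27423 = 42778222, q_6 = 37·569350 + 13513 = 21079463 → 42778222/21079463
APPEND 14: p_7 = 14·42778222 + 1155427 = 600050535, q_7 = 14·21079463 + 569350 = 295681832 → 600050535/295681832
APPEND 4: p_8 = 4·600050535 + 42778222 = 2442980362, q_8 = 4·295681832 + 21079463 = 1203806791 → 2442980362/1203806791
APPEND 1: p_9 = 1·2442980362 + 600050535 = 3043030897, q_9 = 1·1203806791 + 295681832 = 1499488623 → 3043030897/1499488623
APPEND 21: p_10 = 21·3043030897 + 2442980362 = 66346629199, q_10 = 21·1499488623 + 1203806791 = 32693067874 → 66346629199/32693067874
APPEND 26: p_11 = 26·66346629199 + 3043030897 = 1728055390071, q_11 = 26·32693067874 + 1499488623 = 851519253347 → 1728055390071/851519253347
APPEND 39: p_12 = 39·1728055390071 + 66346629199 = 67460506841968, q_12 = 39·851519253347 + 32693067874 = 33241943948407 → 67460506841968/33241943948407
APPEND 7: p_13 = 7·67460506841968 + 1728055390071 = 473951603283847, q_13 = 7·33241943948407 + 851519253347 = 233545126892196 → 473951603283847/233545126892196
APPEND 8: p_14 = 8·473951603283847 + 67460506841968 = 3859073333112744, q_14 = 8·233545126892196 + 33241943948407 = 1901602959085975 → 3859073333112744/1901602959085975
APPEND 21: p_15 = 21·3859073333112744 + 473951603283847 = 81514491598651471, q_15 = 21·1901602959085975 + 233545126892196 = 40167207267697671 → 81514491598651471/40167207267697671
APPEND 39: p_16 = 39·81514491598651471 + 3859073333112744 = 3182924245680520113, q_16 = 39·40167207267697671 + 1901602959085975 = 1568422686399295144 → 3182924245680520113/1568422686399295144
APPEND 20: p_17 = 20·3182924245680520113 + 81514491598651471 = 63739999405209053731, q_17 = 20·1568422686399295144 + 40167207267697671 = 31408620935253600551 → 63739999405209053731/31408620935253600551
APPEND 38: p_18 = 38·63739999405209053731 + 3182924245680520113 = 2425302901643624561891, q_18 = 38·31408620935253600551 + 1568422686399295144 = 1195096018226036116082 → 2425302901643624561891/1195096018226036116082

1796/885
3661/1804
27423/13513
600050535/295681832
2442980362/1203806791
1728055390071/851519253347
67460506841968/33241943948407
473951603283847/233545126892196
3182924245680520113/1568422686399295144
63739999405209053731/31408620935253600551
2425302901643624561891/1195096018226036116082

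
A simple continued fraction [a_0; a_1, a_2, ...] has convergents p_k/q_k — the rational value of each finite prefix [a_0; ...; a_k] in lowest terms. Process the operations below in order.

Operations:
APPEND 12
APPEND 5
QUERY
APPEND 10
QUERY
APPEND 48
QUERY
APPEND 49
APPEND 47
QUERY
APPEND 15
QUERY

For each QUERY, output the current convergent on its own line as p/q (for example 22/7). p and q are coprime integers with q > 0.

APPEND 12: p_0 = 12·1 + 0 = 12, q_0 = 12·0 + 1 = 1 → 12/1
APPEND 5: p_1 = 5·12 + 1 = 61, q_1 = 5·1 + 0 = 5 → 61/5
APPEND 10: p_2 = 10·61 + 12 = 622, q_2 = 10·5 + 1 = 51 → 622/51
APPEND 48: p_3 = 48·622 + 61 = 29917, q_3 = 48·51 + 5 = 2453 → 29917/2453
APPEND 49: p_4 = 49·29917 + 622 = 1466555, q_4 = 49·2453 + 51 = 120248 → 1466555/120248
APPEND 47: p_5 = 47·1466555 + 29917 = 68958002, q_5 = 47·120248 + 2453 = 5654109 → 68958002/5654109
APPEND 15: p_6 = 15·68958002 + 1466555 = 1035836585, q_6 = 15·5654109 + 120248 = 84931883 → 1035836585/84931883

61/5
622/51
29917/2453
68958002/5654109
1035836585/84931883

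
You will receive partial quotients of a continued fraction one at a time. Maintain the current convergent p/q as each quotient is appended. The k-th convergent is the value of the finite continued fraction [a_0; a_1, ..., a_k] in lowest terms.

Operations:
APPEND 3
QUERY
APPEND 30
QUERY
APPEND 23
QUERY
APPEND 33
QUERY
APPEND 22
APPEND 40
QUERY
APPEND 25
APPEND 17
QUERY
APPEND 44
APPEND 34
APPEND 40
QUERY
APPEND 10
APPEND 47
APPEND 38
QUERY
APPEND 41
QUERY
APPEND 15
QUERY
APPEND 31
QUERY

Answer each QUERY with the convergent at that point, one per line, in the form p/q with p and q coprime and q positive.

APPEND 3: p_0 = 3·1 + 0 = 3, q_0 = 3·0 + 1 = 1 → 3/1
APPEND 30: p_1 = 30·3 + 1 = 91, q_1 = 30·1 + 0 = 30 → 91/30
APPEND 23: p_2 = 23·91 + 3 = 2096, q_2 = 23·30 + 1 = 691 → 2096/691
APPEND 33: p_3 = 33·2096 + 91 = 69259, q_3 = 33·691 + 30 = 22833 → 69259/22833
APPEND 22: p_4 = 22·69259 + 2096 = 1525794, q_4 = 22·22833 + 691 = 503017 → 1525794/503017
APPEND 40: p_5 = 40·1525794 + 69259 = 61101019, q_5 = 40·503017 + 22833 = 20143513 → 61101019/20143513
APPEND 25: p_6 = 25·61101019 + 1525794 = 1529051269, q_6 = 25·20143513 + 503017 = 504090842 → 1529051269/504090842
APPEND 17: p_7 = 17·1529051269 + 61101019 = 26054972592, q_7 = 17·504090842 + 20143513 = 8589687827 → 26054972592/8589687827
APPEND 44: p_8 = 44·26054972592 + 1529051269 = 1147947845317, q_8 = 44·8589687827 + 504090842 = 378450355230 → 1147947845317/378450355230
APPEND 34: p_9 = 34·1147947845317 + 26054972592 = 39056281713370, q_9 = 34·378450355230 + 8589687827 = 12875901765647 → 39056281713370/12875901765647
APPEND 40: p_10 = 40·39056281713370 + 1147947845317 = 1563399216380117, q_10 = 40·12875901765647 + 378450355230 = 515414520981110 → 1563399216380117/515414520981110
APPEND 10: p_11 = 10·1563399216380117 + 39056281713370 = 15673048445514540, q_11 = 10·515414520981110 + 12875901765647 = 5167021111576747 → 15673048445514540/5167021111576747
APPEND 47: p_12 = 47·15673048445514540 + 1563399216380117 = 738196676155563497, q_12 = 47·5167021111576747 + 515414520981110 = 243365406765088219 → 738196676155563497/243365406765088219
APPEND 38: p_13 = 38·738196676155563497 + 15673048445514540 = 28067146742356927426, q_13 = 38·243365406765088219 + 5167021111576747 = 9253052478184929069 → 28067146742356927426/9253052478184929069
APPEND 41: p_14 = 41·28067146742356927426 + 738196676155563497 = 1151491213112789587963, q_14 = 41·9253052478184929069 + 243365406765088219 = 379618517012347180048 → 1151491213112789587963/379618517012347180048
APPEND 15: p_15 = 15·1151491213112789587963 + 28067146742356927426 = 17300435343434200746871, q_15 = 15·379618517012347180048 + 9253052478184929069 = 5703530807663392629789 → 17300435343434200746871/5703530807663392629789
APPEND 31: p_16 = 31·17300435343434200746871 + 1151491213112789587963 = 537464986859573012740964, q_16 = 31·5703530807663392629789 + 379618517012347180048 = 177189073554577518703507 → 537464986859573012740964/177189073554577518703507

3/1
91/30
2096/691
69259/22833
61101019/20143513
26054972592/8589687827
1563399216380117/515414520981110
28067146742356927426/9253052478184929069
1151491213112789587963/379618517012347180048
17300435343434200746871/5703530807663392629789
537464986859573012740964/177189073554577518703507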